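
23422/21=3346/3 = 1115.33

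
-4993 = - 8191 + 3198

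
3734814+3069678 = 6804492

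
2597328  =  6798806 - 4201478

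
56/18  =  3+1/9  =  3.11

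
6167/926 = 6167/926  =  6.66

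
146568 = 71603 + 74965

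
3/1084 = 3/1084 = 0.00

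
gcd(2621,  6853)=1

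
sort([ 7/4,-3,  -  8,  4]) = [ - 8, - 3,7/4, 4]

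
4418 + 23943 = 28361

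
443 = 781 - 338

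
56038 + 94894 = 150932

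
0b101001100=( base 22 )f2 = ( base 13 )1C7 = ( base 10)332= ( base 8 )514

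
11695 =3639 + 8056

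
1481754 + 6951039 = 8432793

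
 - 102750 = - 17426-85324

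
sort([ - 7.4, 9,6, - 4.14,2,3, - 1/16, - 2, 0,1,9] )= [ - 7.4, - 4.14, - 2 , - 1/16, 0 , 1 , 2,3, 6,9 , 9 ] 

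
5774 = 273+5501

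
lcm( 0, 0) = 0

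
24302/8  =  3037+3/4 = 3037.75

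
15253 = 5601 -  - 9652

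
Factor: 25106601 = 3^1* 13^1*47^1*13697^1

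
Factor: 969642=2^1*3^2*103^1*523^1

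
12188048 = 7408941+4779107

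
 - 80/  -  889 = 80/889 = 0.09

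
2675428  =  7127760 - 4452332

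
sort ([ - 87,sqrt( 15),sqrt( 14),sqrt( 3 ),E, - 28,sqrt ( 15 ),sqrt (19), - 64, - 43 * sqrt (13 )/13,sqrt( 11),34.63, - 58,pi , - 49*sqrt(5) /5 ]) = [ - 87, - 64, - 58, - 28, - 49*sqrt( 5)/5,- 43*sqrt( 13 ) /13, sqrt (3),  E, pi, sqrt ( 11),sqrt ( 14 ),sqrt(15),sqrt( 15 ), sqrt( 19),34.63 ]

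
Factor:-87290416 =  - 2^4*409^1*13339^1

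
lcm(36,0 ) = 0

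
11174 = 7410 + 3764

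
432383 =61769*7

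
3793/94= 40 + 33/94 = 40.35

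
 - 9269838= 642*(-14439)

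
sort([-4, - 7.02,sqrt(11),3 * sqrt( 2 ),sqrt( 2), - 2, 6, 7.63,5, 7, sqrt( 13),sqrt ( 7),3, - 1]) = [ - 7.02, - 4,-2, - 1,sqrt( 2), sqrt( 7),3  ,  sqrt( 11), sqrt(13),3*sqrt( 2), 5, 6,7, 7.63 ]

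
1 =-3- - 4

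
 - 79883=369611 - 449494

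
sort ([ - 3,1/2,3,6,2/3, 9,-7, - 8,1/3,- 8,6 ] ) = [-8, - 8, - 7,-3,1/3,1/2,  2/3,  3, 6,  6, 9 ] 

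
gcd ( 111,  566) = 1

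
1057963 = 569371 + 488592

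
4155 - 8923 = -4768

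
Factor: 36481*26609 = 970722929 = 11^1*41^1*59^1*191^2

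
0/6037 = 0  =  0.00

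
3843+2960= 6803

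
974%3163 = 974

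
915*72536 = 66370440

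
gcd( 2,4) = 2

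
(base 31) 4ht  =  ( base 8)10460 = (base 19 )c3b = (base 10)4400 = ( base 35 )3KP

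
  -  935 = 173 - 1108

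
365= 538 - 173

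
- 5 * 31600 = -158000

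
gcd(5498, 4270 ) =2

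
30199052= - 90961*( - 332 ) 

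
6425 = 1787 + 4638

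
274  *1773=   485802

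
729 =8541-7812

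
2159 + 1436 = 3595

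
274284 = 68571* 4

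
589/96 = 589/96 = 6.14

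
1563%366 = 99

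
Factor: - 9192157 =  - 13^1*23^1*71^1 * 433^1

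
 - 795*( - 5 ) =3975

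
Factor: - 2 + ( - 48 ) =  - 50 = - 2^1*5^2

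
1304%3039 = 1304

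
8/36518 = 4/18259= 0.00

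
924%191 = 160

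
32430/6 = 5405=5405.00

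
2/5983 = 2/5983 = 0.00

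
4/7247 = 4/7247=0.00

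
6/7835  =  6/7835 = 0.00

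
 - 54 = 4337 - 4391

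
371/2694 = 371/2694 = 0.14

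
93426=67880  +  25546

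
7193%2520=2153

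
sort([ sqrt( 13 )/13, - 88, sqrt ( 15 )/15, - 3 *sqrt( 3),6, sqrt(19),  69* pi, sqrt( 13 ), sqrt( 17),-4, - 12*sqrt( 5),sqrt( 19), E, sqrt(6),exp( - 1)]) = [ - 88, - 12 * sqrt(5),  -  3*sqrt( 3 ),-4, sqrt( 15) /15, sqrt( 13)/13, exp(  -  1 ), sqrt ( 6),E, sqrt(13), sqrt( 17 ), sqrt(19 ), sqrt( 19), 6,69*pi ] 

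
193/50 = 3 + 43/50 = 3.86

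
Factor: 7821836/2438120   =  1955459/609530 = 2^( - 1 )*5^( - 1)*11^1* 17^1*10457^1 * 60953^(-1 ) 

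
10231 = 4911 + 5320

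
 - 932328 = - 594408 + - 337920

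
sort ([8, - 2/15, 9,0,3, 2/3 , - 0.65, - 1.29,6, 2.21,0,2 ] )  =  [ - 1.29,-0.65, -2/15, 0, 0, 2/3, 2, 2.21,3, 6, 8, 9]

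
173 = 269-96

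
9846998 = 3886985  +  5960013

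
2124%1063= 1061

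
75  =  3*25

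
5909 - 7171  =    -  1262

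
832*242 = 201344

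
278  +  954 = 1232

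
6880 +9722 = 16602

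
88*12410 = 1092080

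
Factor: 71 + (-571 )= - 2^2*5^3 = - 500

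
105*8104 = 850920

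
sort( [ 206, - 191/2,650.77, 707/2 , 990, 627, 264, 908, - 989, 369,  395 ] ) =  [ - 989, -191/2,  206 , 264  ,  707/2 , 369, 395, 627, 650.77, 908,990]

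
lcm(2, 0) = 0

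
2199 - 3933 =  - 1734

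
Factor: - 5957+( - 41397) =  - 47354 = - 2^1*23677^1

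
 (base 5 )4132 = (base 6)2302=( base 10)542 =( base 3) 202002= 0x21E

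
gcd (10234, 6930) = 14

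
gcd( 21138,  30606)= 6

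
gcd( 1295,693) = 7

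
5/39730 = 1/7946 = 0.00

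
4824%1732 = 1360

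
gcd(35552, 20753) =1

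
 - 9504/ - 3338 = 2 + 1414/1669 =2.85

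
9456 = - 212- - 9668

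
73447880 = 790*92972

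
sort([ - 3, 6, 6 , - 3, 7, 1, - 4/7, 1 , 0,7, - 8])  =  [-8, - 3,-3, - 4/7, 0, 1, 1,  6, 6, 7,7]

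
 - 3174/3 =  - 1058  =  - 1058.00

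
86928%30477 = 25974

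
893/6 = 148+5/6 = 148.83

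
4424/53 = 83 + 25/53 = 83.47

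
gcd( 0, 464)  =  464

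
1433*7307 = 10470931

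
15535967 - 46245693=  - 30709726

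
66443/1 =66443=66443.00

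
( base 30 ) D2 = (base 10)392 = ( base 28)e0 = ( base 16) 188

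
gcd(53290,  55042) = 146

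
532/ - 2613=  - 1 + 2081/2613 = - 0.20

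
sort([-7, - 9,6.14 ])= [ - 9, - 7,  6.14] 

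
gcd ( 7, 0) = 7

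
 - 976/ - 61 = 16/1  =  16.00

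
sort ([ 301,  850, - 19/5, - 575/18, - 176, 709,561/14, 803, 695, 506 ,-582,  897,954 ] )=[ - 582, - 176,  -  575/18, -19/5, 561/14,301 , 506 , 695,709,803, 850, 897, 954]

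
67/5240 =67/5240 = 0.01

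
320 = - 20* ( - 16 ) 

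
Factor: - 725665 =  - 5^1*145133^1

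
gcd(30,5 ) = 5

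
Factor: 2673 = 3^5*11^1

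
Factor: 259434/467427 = 86478/155809 = 2^1 *3^1*7^1 *29^1*71^1*155809^( - 1 ) 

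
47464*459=21785976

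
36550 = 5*7310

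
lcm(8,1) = 8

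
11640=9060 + 2580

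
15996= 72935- 56939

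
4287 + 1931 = 6218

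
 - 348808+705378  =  356570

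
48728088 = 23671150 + 25056938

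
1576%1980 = 1576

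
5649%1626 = 771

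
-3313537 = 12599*( - 263)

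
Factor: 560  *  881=493360 = 2^4*5^1*7^1*881^1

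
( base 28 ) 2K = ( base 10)76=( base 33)2A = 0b1001100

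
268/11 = 268/11 = 24.36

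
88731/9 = 9859 = 9859.00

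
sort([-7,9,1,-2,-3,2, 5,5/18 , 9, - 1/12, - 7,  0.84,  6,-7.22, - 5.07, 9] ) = [ - 7.22, - 7, - 7,-5.07, - 3 , - 2, - 1/12,5/18,0.84 , 1,2,5,  6,9,9,9 ] 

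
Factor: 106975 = 5^2 * 11^1 * 389^1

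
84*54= 4536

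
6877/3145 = 6877/3145 = 2.19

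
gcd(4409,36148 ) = 1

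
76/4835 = 76/4835 = 0.02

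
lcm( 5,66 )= 330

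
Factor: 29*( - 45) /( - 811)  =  3^2*5^1*29^1*811^(  -  1 ) = 1305/811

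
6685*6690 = 44722650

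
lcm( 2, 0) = 0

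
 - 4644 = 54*( - 86)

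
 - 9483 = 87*( - 109)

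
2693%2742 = 2693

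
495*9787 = 4844565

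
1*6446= 6446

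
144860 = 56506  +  88354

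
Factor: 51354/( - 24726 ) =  - 3^3*13^( -1 )=-27/13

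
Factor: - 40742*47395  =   - 1930967090 =- 2^1*5^1*13^1*1567^1*9479^1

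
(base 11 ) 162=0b10111101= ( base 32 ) 5t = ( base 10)189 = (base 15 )C9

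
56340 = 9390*6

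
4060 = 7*580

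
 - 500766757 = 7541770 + -508308527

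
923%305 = 8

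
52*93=4836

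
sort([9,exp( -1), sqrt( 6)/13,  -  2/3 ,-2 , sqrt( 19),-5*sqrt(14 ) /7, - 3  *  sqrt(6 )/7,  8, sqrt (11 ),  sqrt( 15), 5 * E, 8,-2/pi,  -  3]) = [- 3, - 5*sqrt( 14) /7,-2,-3 *sqrt( 6) /7 ,- 2/3,-2/pi, sqrt( 6) /13,exp(  -  1), sqrt ( 11), sqrt(15), sqrt( 19 ), 8, 8, 9, 5*E]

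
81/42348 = 27/14116= 0.00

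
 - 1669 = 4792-6461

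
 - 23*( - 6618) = 152214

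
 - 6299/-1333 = 6299/1333 = 4.73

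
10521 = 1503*7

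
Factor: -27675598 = -2^1*13837799^1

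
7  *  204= 1428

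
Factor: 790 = 2^1 * 5^1*79^1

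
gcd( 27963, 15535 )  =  3107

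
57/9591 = 19/3197 = 0.01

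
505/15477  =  505/15477= 0.03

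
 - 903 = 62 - 965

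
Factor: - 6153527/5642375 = -5^( - 3) *599^1*10273^1*45139^( - 1 ) 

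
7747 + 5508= 13255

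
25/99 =25/99 = 0.25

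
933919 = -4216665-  - 5150584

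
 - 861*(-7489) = 6448029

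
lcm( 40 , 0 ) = 0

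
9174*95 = 871530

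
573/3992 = 573/3992 = 0.14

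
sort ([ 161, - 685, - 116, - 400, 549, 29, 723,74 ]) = [ - 685, - 400,  -  116,29, 74, 161, 549,723]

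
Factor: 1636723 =11^1*148793^1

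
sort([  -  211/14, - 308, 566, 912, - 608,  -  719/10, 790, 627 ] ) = [-608,-308, -719/10, - 211/14, 566 , 627,790, 912 ]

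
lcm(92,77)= 7084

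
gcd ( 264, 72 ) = 24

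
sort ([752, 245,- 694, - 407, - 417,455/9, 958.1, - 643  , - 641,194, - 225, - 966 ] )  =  [ - 966, - 694, - 643, - 641, - 417, - 407, - 225,455/9,  194  ,  245, 752, 958.1]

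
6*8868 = 53208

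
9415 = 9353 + 62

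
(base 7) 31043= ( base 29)908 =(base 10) 7577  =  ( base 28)9ih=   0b1110110011001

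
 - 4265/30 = -853/6 = -142.17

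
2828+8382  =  11210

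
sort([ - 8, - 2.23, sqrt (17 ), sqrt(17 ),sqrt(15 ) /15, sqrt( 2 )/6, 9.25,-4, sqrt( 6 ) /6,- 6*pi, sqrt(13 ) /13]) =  [  -  6*pi, - 8, - 4, - 2.23 , sqrt(2 ) /6, sqrt(15) /15, sqrt (13 ) /13, sqrt( 6 ) /6,sqrt( 17), sqrt(17), 9.25 ]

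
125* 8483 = 1060375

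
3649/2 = 1824 + 1/2= 1824.50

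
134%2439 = 134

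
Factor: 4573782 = 2^1*3^2*17^1*14947^1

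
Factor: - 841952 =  - 2^5 * 83^1 * 317^1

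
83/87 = 83/87 = 0.95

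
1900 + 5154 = 7054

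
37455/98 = 37455/98 = 382.19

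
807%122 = 75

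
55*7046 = 387530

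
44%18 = 8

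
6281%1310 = 1041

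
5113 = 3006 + 2107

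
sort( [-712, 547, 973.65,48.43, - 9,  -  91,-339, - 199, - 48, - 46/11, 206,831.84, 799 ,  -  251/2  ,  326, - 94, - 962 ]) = [ - 962 , - 712,- 339,  -  199, - 251/2,-94, - 91,-48,  -  9 , - 46/11, 48.43,  206, 326, 547,  799, 831.84, 973.65 ]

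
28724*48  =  1378752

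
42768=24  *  1782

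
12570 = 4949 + 7621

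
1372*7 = 9604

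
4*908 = 3632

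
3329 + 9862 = 13191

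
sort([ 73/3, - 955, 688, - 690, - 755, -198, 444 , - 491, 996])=[ - 955, - 755, - 690,-491, - 198, 73/3, 444, 688,996]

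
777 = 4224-3447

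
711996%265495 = 181006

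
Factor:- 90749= - 90749^1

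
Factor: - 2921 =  - 23^1 * 127^1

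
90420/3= 30140= 30140.00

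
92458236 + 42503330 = 134961566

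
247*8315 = 2053805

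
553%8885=553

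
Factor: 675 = 3^3*5^2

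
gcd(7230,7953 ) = 723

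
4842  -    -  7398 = 12240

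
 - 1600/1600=-1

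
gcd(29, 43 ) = 1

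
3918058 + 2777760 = 6695818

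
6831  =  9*759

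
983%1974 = 983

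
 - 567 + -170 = -737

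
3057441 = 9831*311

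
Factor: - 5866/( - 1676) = 2^( - 1 )*7^1 = 7/2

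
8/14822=4/7411= 0.00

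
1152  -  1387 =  - 235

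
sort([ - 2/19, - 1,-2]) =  [ - 2, - 1, - 2/19]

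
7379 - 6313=1066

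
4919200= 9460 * 520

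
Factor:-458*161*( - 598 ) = 44095324 = 2^2*7^1*13^1 *23^2*229^1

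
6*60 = 360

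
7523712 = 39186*192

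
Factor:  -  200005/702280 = - 221/776  =  - 2^( - 3 ) * 13^1*17^1*97^ (  -  1) 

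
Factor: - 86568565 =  - 5^1 * 3943^1*4391^1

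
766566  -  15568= 750998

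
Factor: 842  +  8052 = 8894 = 2^1*4447^1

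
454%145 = 19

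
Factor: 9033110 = 2^1*5^1*903311^1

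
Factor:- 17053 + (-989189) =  - 1006242 = - 2^1*3^1*29^1*5783^1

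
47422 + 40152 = 87574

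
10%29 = 10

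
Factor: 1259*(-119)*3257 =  - 487966997 =- 7^1*17^1*1259^1*3257^1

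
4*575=2300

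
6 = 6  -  0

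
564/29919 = 188/9973 = 0.02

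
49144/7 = 7020 + 4/7=7020.57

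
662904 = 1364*486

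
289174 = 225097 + 64077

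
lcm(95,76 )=380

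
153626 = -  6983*( - 22 ) 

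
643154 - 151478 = 491676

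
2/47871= 2/47871 = 0.00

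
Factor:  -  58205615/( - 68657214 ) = 2^(-1)*3^( - 1)* 5^1 * 13^1*3217^ (-1)*3557^( - 1 )*895471^1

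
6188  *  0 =0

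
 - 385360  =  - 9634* 40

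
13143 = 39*337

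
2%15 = 2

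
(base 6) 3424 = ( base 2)1100101000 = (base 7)2233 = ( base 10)808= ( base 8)1450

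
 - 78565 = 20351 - 98916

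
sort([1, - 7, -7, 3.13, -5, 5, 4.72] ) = [ - 7, - 7, - 5 , 1,3.13,4.72, 5] 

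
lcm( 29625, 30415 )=2281125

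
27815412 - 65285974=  - 37470562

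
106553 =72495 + 34058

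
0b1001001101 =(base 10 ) 589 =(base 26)MH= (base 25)ne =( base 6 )2421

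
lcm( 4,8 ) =8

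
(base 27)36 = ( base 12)73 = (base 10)87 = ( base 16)57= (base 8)127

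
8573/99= 86 + 59/99 = 86.60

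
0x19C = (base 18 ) 14g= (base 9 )507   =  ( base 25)gc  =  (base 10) 412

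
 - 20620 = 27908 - 48528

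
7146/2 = 3573  =  3573.00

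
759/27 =28+1/9 = 28.11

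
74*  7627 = 564398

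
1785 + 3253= 5038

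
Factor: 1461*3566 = 5209926 =2^1*3^1*487^1*1783^1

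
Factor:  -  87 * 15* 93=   -  121365   =  - 3^3*5^1 * 29^1  *  31^1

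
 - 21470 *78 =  - 1674660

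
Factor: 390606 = 2^1*3^1*65101^1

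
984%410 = 164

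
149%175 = 149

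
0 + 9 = 9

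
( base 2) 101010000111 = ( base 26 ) 3PH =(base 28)3c7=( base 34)2b9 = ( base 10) 2695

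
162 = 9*18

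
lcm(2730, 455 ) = 2730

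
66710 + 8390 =75100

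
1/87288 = 1/87288 = 0.00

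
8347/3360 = 8347/3360 = 2.48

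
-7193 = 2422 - 9615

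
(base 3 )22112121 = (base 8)14122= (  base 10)6226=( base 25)9O1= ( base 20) fb6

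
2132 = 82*26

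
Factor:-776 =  - 2^3*97^1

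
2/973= 2/973 = 0.00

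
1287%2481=1287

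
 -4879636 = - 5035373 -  - 155737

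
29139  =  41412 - 12273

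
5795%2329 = 1137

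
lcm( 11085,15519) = 77595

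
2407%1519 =888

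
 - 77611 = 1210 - 78821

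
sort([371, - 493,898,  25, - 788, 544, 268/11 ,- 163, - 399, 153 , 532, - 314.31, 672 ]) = [ - 788, - 493,  -  399, - 314.31, - 163, 268/11,25, 153 , 371,532 , 544, 672,  898] 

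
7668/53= 7668/53 = 144.68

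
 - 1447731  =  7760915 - 9208646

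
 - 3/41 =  - 1 +38/41  =  - 0.07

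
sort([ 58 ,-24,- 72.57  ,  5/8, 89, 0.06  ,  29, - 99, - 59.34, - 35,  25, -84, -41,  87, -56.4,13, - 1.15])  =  [ - 99,  -  84,  -  72.57, - 59.34, - 56.4, - 41, -35, - 24 ,  -  1.15, 0.06,5/8 , 13, 25 , 29,58, 87 , 89]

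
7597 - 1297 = 6300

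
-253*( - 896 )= 226688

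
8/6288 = 1/786 = 0.00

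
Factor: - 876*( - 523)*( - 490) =-2^3*3^1*5^1*7^2*73^1*523^1 = - 224492520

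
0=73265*0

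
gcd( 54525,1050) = 75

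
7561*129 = 975369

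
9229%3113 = 3003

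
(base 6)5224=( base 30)18s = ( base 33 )12d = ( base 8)2220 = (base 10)1168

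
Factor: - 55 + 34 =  - 21 = - 3^1*7^1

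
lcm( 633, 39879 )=39879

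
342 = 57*6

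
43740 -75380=-31640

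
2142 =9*238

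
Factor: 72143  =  19^1*3797^1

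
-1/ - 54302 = 1/54302  =  0.00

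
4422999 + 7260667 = 11683666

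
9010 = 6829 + 2181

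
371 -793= - 422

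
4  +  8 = 12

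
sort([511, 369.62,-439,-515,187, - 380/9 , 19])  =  [ - 515, - 439,-380/9 , 19, 187,369.62, 511 ] 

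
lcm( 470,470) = 470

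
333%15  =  3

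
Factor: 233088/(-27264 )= - 607/71 =- 71^( - 1) *607^1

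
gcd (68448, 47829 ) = 3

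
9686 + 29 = 9715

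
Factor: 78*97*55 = 2^1*3^1*5^1*11^1 * 13^1*97^1 = 416130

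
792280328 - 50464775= 741815553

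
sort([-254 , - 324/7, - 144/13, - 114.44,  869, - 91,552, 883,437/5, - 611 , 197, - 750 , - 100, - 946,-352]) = [ - 946, - 750, - 611, - 352,  -  254, - 114.44,- 100, - 91,- 324/7 , - 144/13,437/5, 197,552,869, 883 ]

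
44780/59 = 758 +58/59 = 758.98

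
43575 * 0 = 0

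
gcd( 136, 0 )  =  136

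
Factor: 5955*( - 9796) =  - 58335180 =- 2^2*3^1*5^1 * 31^1*79^1*397^1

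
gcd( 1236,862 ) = 2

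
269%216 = 53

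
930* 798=742140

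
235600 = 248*950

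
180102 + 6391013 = 6571115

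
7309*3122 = 22818698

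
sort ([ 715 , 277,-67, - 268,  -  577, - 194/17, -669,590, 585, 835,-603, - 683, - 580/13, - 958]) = [ - 958,  -  683, - 669, - 603,  -  577, -268, - 67,  -  580/13, - 194/17,277, 585, 590 , 715,835]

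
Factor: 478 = 2^1*239^1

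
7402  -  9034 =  - 1632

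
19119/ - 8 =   -  19119/8 = -2389.88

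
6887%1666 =223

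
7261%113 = 29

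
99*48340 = 4785660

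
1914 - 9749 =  - 7835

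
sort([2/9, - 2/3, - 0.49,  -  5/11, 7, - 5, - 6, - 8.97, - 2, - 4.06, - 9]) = [ - 9, - 8.97, - 6  , - 5, - 4.06, - 2, - 2/3, - 0.49,-5/11 , 2/9,7 ] 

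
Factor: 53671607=11^2*443567^1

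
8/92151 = 8/92151 = 0.00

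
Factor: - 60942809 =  - 73^1*167^1*4999^1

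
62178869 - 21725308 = 40453561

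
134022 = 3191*42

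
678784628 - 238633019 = 440151609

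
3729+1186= 4915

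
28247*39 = 1101633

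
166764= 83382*2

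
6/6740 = 3/3370 = 0.00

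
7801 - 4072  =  3729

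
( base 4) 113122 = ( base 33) 1CD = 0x5da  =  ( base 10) 1498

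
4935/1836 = 2 + 421/612 = 2.69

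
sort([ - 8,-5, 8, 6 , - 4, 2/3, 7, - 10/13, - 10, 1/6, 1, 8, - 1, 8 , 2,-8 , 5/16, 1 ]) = [ - 10,- 8, - 8, - 5, - 4,-1, - 10/13, 1/6, 5/16, 2/3, 1  ,  1, 2, 6, 7,  8,8, 8 ]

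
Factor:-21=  - 3^1 *7^1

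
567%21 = 0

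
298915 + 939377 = 1238292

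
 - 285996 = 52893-338889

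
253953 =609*417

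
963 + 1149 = 2112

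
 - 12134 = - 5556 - 6578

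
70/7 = 10 = 10.00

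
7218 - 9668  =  - 2450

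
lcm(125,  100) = 500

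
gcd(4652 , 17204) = 4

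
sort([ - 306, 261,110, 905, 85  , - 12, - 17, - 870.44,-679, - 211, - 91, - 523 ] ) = [-870.44 ,-679,-523 , - 306, - 211, - 91, - 17, - 12, 85,110, 261, 905 ] 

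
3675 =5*735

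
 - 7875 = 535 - 8410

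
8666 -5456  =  3210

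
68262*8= 546096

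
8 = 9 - 1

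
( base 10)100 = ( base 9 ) 121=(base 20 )50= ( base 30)3a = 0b1100100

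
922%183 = 7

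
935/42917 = 935/42917=   0.02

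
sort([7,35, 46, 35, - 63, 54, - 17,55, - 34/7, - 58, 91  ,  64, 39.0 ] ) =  [ - 63, -58, -17,  -  34/7,7, 35, 35, 39.0, 46, 54  ,  55, 64, 91]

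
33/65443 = 33/65443 =0.00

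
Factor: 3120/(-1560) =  - 2=-  2^1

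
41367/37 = 1118 + 1/37=1118.03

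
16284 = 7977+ 8307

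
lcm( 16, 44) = 176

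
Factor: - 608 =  - 2^5*19^1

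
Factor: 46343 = 11^2*383^1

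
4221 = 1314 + 2907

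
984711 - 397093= 587618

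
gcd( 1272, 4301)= 1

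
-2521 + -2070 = -4591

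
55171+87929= 143100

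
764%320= 124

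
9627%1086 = 939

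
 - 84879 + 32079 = -52800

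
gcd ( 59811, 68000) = 1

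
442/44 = 221/22 = 10.05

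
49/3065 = 49/3065 = 0.02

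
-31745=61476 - 93221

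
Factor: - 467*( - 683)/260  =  318961/260 = 2^( - 2 )*5^(-1)*13^(  -  1)*467^1 * 683^1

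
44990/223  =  44990/223 = 201.75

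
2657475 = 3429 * 775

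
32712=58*564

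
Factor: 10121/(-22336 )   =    -  2^ ( - 6 )*29^1= - 29/64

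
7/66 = 7/66  =  0.11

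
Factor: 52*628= 2^4 * 13^1 * 157^1 = 32656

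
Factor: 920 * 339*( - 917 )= - 285993960 = - 2^3*3^1 * 5^1*7^1*23^1*113^1*131^1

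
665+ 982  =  1647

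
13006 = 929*14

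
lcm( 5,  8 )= 40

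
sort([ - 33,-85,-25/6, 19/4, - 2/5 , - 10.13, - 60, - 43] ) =[-85,-60, - 43,  -  33,- 10.13, - 25/6, - 2/5,19/4] 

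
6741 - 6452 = 289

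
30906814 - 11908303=18998511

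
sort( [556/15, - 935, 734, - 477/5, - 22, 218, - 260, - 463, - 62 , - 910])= [- 935, - 910, - 463, - 260, - 477/5, - 62, - 22,  556/15,218,  734]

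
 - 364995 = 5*( - 72999)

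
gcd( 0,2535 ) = 2535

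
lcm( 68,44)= 748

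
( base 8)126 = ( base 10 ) 86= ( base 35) 2g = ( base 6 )222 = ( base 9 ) 105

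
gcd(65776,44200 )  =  8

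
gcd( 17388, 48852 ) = 828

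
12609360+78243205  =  90852565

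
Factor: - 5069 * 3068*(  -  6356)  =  2^4*7^1*13^1 *37^1 *59^1  *137^1*227^1 = 98846554352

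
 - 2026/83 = -2026/83 =-  24.41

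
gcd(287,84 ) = 7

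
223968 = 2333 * 96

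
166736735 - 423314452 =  - 256577717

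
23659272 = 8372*2826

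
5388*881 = 4746828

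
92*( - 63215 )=  -  5815780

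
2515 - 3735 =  - 1220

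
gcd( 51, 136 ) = 17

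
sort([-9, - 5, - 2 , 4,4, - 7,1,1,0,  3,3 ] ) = [-9,  -  7,  -  5,  -  2 , 0,  1 , 1,3,3,4 , 4 ] 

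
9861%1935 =186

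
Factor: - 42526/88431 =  - 2^1 *3^(- 1 )*7^( - 1 )*11^1*1933^1*4211^ (  -  1) 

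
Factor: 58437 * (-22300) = -1303145100 = - 2^2*3^2*5^2*43^1 * 151^1  *223^1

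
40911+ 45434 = 86345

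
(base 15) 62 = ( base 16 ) 5c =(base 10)92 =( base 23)40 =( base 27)3B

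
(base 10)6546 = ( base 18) 123C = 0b1100110010010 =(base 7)25041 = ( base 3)22222110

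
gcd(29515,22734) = 1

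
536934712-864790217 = -327855505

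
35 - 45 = - 10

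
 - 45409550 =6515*(-6970) 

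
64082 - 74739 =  - 10657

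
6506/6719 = 6506/6719 = 0.97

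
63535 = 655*97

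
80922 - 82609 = - 1687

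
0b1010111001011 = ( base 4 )1113023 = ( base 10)5579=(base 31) 5ou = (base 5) 134304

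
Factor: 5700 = 2^2*3^1*5^2*19^1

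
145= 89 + 56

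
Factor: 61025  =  5^2*2441^1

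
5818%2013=1792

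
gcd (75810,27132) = 798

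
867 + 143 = 1010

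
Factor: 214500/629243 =2^2*3^1*5^3*11^1*13^1*629243^( - 1)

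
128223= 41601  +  86622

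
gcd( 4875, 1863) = 3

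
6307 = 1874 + 4433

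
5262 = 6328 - 1066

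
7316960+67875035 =75191995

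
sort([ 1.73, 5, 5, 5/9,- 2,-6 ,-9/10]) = [ - 6, -2,-9/10, 5/9,1.73,5, 5]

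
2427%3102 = 2427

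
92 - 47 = 45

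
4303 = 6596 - 2293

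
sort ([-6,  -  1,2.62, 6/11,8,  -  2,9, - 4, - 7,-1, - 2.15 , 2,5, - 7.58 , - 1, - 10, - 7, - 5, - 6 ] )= [ - 10, - 7.58 ,  -  7 ,  -  7, - 6, - 6,  -  5, - 4,  -  2.15,  -  2,  -  1,-1,-1,6/11, 2,2.62,5,8,9]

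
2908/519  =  2908/519 = 5.60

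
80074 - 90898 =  - 10824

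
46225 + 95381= 141606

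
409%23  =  18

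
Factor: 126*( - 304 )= - 2^5*3^2*7^1*19^1 = - 38304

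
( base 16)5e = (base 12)7A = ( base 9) 114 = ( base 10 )94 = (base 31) 31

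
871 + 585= 1456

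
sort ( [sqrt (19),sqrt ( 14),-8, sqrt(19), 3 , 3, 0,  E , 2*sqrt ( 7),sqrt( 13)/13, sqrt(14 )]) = [-8, 0 , sqrt( 13 ) /13, E , 3,  3, sqrt(14 ), sqrt ( 14 ), sqrt(19),sqrt ( 19 ), 2*sqrt ( 7)] 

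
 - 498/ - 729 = 166/243 = 0.68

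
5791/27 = 5791/27 = 214.48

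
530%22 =2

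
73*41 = 2993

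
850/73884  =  425/36942 = 0.01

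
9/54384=3/18128 =0.00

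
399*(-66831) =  - 26665569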